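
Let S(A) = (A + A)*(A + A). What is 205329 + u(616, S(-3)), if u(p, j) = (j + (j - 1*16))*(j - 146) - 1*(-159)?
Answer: 199328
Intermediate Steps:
S(A) = 4*A² (S(A) = (2*A)*(2*A) = 4*A²)
u(p, j) = 159 + (-146 + j)*(-16 + 2*j) (u(p, j) = (j + (j - 16))*(-146 + j) + 159 = (j + (-16 + j))*(-146 + j) + 159 = (-16 + 2*j)*(-146 + j) + 159 = (-146 + j)*(-16 + 2*j) + 159 = 159 + (-146 + j)*(-16 + 2*j))
205329 + u(616, S(-3)) = 205329 + (2495 - 1232*(-3)² + 2*(4*(-3)²)²) = 205329 + (2495 - 1232*9 + 2*(4*9)²) = 205329 + (2495 - 308*36 + 2*36²) = 205329 + (2495 - 11088 + 2*1296) = 205329 + (2495 - 11088 + 2592) = 205329 - 6001 = 199328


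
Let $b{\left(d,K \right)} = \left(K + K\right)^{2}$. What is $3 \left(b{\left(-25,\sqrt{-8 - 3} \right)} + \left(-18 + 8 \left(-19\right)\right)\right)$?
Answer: $-642$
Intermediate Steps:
$b{\left(d,K \right)} = 4 K^{2}$ ($b{\left(d,K \right)} = \left(2 K\right)^{2} = 4 K^{2}$)
$3 \left(b{\left(-25,\sqrt{-8 - 3} \right)} + \left(-18 + 8 \left(-19\right)\right)\right) = 3 \left(4 \left(\sqrt{-8 - 3}\right)^{2} + \left(-18 + 8 \left(-19\right)\right)\right) = 3 \left(4 \left(\sqrt{-11}\right)^{2} - 170\right) = 3 \left(4 \left(i \sqrt{11}\right)^{2} - 170\right) = 3 \left(4 \left(-11\right) - 170\right) = 3 \left(-44 - 170\right) = 3 \left(-214\right) = -642$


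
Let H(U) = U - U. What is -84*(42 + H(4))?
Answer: -3528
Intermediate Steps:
H(U) = 0
-84*(42 + H(4)) = -84*(42 + 0) = -84*42 = -3528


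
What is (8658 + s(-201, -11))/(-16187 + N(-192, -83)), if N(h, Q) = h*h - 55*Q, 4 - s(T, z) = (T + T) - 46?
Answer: 4555/12621 ≈ 0.36091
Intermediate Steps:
s(T, z) = 50 - 2*T (s(T, z) = 4 - ((T + T) - 46) = 4 - (2*T - 46) = 4 - (-46 + 2*T) = 4 + (46 - 2*T) = 50 - 2*T)
N(h, Q) = h² - 55*Q
(8658 + s(-201, -11))/(-16187 + N(-192, -83)) = (8658 + (50 - 2*(-201)))/(-16187 + ((-192)² - 55*(-83))) = (8658 + (50 + 402))/(-16187 + (36864 + 4565)) = (8658 + 452)/(-16187 + 41429) = 9110/25242 = 9110*(1/25242) = 4555/12621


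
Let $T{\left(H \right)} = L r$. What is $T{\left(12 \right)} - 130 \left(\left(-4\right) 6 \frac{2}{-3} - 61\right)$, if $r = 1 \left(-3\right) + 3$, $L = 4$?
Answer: $5850$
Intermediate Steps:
$r = 0$ ($r = -3 + 3 = 0$)
$T{\left(H \right)} = 0$ ($T{\left(H \right)} = 4 \cdot 0 = 0$)
$T{\left(12 \right)} - 130 \left(\left(-4\right) 6 \frac{2}{-3} - 61\right) = 0 - 130 \left(\left(-4\right) 6 \frac{2}{-3} - 61\right) = 0 - 130 \left(- 24 \cdot 2 \left(- \frac{1}{3}\right) - 61\right) = 0 - 130 \left(\left(-24\right) \left(- \frac{2}{3}\right) - 61\right) = 0 - 130 \left(16 - 61\right) = 0 - -5850 = 0 + 5850 = 5850$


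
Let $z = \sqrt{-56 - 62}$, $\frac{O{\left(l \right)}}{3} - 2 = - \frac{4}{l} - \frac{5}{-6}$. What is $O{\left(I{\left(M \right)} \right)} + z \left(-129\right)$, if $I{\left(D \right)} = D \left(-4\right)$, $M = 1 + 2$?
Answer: $\frac{19}{2} - 129 i \sqrt{118} \approx 9.5 - 1401.3 i$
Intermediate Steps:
$M = 3$
$I{\left(D \right)} = - 4 D$
$O{\left(l \right)} = \frac{17}{2} - \frac{12}{l}$ ($O{\left(l \right)} = 6 + 3 \left(- \frac{4}{l} - \frac{5}{-6}\right) = 6 + 3 \left(- \frac{4}{l} - - \frac{5}{6}\right) = 6 + 3 \left(- \frac{4}{l} + \frac{5}{6}\right) = 6 + 3 \left(\frac{5}{6} - \frac{4}{l}\right) = 6 + \left(\frac{5}{2} - \frac{12}{l}\right) = \frac{17}{2} - \frac{12}{l}$)
$z = i \sqrt{118}$ ($z = \sqrt{-118} = i \sqrt{118} \approx 10.863 i$)
$O{\left(I{\left(M \right)} \right)} + z \left(-129\right) = \left(\frac{17}{2} - \frac{12}{\left(-4\right) 3}\right) + i \sqrt{118} \left(-129\right) = \left(\frac{17}{2} - \frac{12}{-12}\right) - 129 i \sqrt{118} = \left(\frac{17}{2} - -1\right) - 129 i \sqrt{118} = \left(\frac{17}{2} + 1\right) - 129 i \sqrt{118} = \frac{19}{2} - 129 i \sqrt{118}$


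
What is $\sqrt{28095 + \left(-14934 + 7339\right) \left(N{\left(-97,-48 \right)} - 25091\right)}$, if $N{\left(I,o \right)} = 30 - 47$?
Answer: $\sqrt{190723355} \approx 13810.0$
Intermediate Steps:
$N{\left(I,o \right)} = -17$ ($N{\left(I,o \right)} = 30 - 47 = -17$)
$\sqrt{28095 + \left(-14934 + 7339\right) \left(N{\left(-97,-48 \right)} - 25091\right)} = \sqrt{28095 + \left(-14934 + 7339\right) \left(-17 - 25091\right)} = \sqrt{28095 - -190695260} = \sqrt{28095 + 190695260} = \sqrt{190723355}$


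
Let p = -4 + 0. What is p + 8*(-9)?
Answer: -76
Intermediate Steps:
p = -4
p + 8*(-9) = -4 + 8*(-9) = -4 - 72 = -76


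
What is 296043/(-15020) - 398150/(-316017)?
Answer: -87574407731/4746575340 ≈ -18.450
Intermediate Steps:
296043/(-15020) - 398150/(-316017) = 296043*(-1/15020) - 398150*(-1/316017) = -296043/15020 + 398150/316017 = -87574407731/4746575340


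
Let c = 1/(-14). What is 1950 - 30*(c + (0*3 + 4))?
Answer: 12825/7 ≈ 1832.1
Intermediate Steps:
c = -1/14 ≈ -0.071429
1950 - 30*(c + (0*3 + 4)) = 1950 - 30*(-1/14 + (0*3 + 4)) = 1950 - 30*(-1/14 + (0 + 4)) = 1950 - 30*(-1/14 + 4) = 1950 - 30*55/14 = 1950 - 825/7 = 12825/7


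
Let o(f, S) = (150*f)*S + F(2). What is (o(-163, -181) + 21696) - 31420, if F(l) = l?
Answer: 4415728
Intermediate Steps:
o(f, S) = 2 + 150*S*f (o(f, S) = (150*f)*S + 2 = 150*S*f + 2 = 2 + 150*S*f)
(o(-163, -181) + 21696) - 31420 = ((2 + 150*(-181)*(-163)) + 21696) - 31420 = ((2 + 4425450) + 21696) - 31420 = (4425452 + 21696) - 31420 = 4447148 - 31420 = 4415728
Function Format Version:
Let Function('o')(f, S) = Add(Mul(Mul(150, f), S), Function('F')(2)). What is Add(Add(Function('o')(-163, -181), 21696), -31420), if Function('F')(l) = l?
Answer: 4415728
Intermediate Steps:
Function('o')(f, S) = Add(2, Mul(150, S, f)) (Function('o')(f, S) = Add(Mul(Mul(150, f), S), 2) = Add(Mul(150, S, f), 2) = Add(2, Mul(150, S, f)))
Add(Add(Function('o')(-163, -181), 21696), -31420) = Add(Add(Add(2, Mul(150, -181, -163)), 21696), -31420) = Add(Add(Add(2, 4425450), 21696), -31420) = Add(Add(4425452, 21696), -31420) = Add(4447148, -31420) = 4415728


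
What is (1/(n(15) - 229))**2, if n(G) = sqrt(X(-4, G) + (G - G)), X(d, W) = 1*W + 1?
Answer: 1/50625 ≈ 1.9753e-5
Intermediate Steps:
X(d, W) = 1 + W (X(d, W) = W + 1 = 1 + W)
n(G) = sqrt(1 + G) (n(G) = sqrt((1 + G) + (G - G)) = sqrt((1 + G) + 0) = sqrt(1 + G))
(1/(n(15) - 229))**2 = (1/(sqrt(1 + 15) - 229))**2 = (1/(sqrt(16) - 229))**2 = (1/(4 - 229))**2 = (1/(-225))**2 = (-1/225)**2 = 1/50625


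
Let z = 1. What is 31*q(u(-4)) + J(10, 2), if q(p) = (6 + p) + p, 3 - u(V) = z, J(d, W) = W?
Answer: 312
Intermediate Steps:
u(V) = 2 (u(V) = 3 - 1*1 = 3 - 1 = 2)
q(p) = 6 + 2*p
31*q(u(-4)) + J(10, 2) = 31*(6 + 2*2) + 2 = 31*(6 + 4) + 2 = 31*10 + 2 = 310 + 2 = 312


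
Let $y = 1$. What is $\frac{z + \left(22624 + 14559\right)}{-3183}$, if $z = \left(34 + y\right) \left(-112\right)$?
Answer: $- \frac{33263}{3183} \approx -10.45$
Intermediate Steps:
$z = -3920$ ($z = \left(34 + 1\right) \left(-112\right) = 35 \left(-112\right) = -3920$)
$\frac{z + \left(22624 + 14559\right)}{-3183} = \frac{-3920 + \left(22624 + 14559\right)}{-3183} = \left(-3920 + 37183\right) \left(- \frac{1}{3183}\right) = 33263 \left(- \frac{1}{3183}\right) = - \frac{33263}{3183}$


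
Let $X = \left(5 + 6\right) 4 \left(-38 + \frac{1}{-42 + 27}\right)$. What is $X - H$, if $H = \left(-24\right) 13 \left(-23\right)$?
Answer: $- \frac{132764}{15} \approx -8850.9$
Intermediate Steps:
$H = 7176$ ($H = \left(-312\right) \left(-23\right) = 7176$)
$X = - \frac{25124}{15}$ ($X = 11 \cdot 4 \left(-38 + \frac{1}{-15}\right) = 44 \left(-38 - \frac{1}{15}\right) = 44 \left(- \frac{571}{15}\right) = - \frac{25124}{15} \approx -1674.9$)
$X - H = - \frac{25124}{15} - 7176 = - \frac{132764}{15}$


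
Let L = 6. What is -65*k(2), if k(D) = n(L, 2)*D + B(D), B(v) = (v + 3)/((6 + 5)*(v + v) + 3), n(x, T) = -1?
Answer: 5785/47 ≈ 123.09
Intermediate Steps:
B(v) = (3 + v)/(3 + 22*v) (B(v) = (3 + v)/(11*(2*v) + 3) = (3 + v)/(22*v + 3) = (3 + v)/(3 + 22*v))
k(D) = -D + (3 + D)/(3 + 22*D)
-65*k(2) = -65*(3 + 2 - 1*2*(3 + 22*2))/(3 + 22*2) = -65*(3 + 2 - 1*2*(3 + 44))/(3 + 44) = -65*(3 + 2 - 1*2*47)/47 = -65*(3 + 2 - 94)/47 = -65*(-89)/47 = -65*(-89/47) = 5785/47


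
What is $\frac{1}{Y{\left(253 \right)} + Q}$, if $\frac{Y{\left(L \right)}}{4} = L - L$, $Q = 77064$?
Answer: $\frac{1}{77064} \approx 1.2976 \cdot 10^{-5}$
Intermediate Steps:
$Y{\left(L \right)} = 0$ ($Y{\left(L \right)} = 4 \left(L - L\right) = 4 \cdot 0 = 0$)
$\frac{1}{Y{\left(253 \right)} + Q} = \frac{1}{0 + 77064} = \frac{1}{77064}$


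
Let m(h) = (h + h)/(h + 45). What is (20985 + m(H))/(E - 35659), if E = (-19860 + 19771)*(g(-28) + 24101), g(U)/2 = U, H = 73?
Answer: -309547/32091044 ≈ -0.0096459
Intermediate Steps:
g(U) = 2*U
E = -2140005 (E = (-19860 + 19771)*(2*(-28) + 24101) = -89*(-56 + 24101) = -89*24045 = -2140005)
m(h) = 2*h/(45 + h) (m(h) = (2*h)/(45 + h) = 2*h/(45 + h))
(20985 + m(H))/(E - 35659) = (20985 + 2*73/(45 + 73))/(-2140005 - 35659) = (20985 + 2*73/118)/(-2175664) = (20985 + 2*73*(1/118))*(-1/2175664) = (20985 + 73/59)*(-1/2175664) = (1238188/59)*(-1/2175664) = -309547/32091044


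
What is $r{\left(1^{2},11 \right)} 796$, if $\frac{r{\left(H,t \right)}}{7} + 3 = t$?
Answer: $44576$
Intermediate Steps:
$r{\left(H,t \right)} = -21 + 7 t$
$r{\left(1^{2},11 \right)} 796 = \left(-21 + 7 \cdot 11\right) 796 = \left(-21 + 77\right) 796 = 56 \cdot 796 = 44576$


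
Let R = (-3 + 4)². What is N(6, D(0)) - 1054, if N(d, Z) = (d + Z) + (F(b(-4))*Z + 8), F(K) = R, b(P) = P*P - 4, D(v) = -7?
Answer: -1054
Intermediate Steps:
R = 1 (R = 1² = 1)
b(P) = -4 + P² (b(P) = P² - 4 = -4 + P²)
F(K) = 1
N(d, Z) = 8 + d + 2*Z (N(d, Z) = (d + Z) + (1*Z + 8) = (Z + d) + (Z + 8) = (Z + d) + (8 + Z) = 8 + d + 2*Z)
N(6, D(0)) - 1054 = (8 + 6 + 2*(-7)) - 1054 = (8 + 6 - 14) - 1054 = 0 - 1054 = -1054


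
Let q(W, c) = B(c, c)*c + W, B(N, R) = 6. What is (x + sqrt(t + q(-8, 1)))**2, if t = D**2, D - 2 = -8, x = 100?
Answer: (100 + sqrt(34))**2 ≈ 11200.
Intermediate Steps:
D = -6 (D = 2 - 8 = -6)
q(W, c) = W + 6*c (q(W, c) = 6*c + W = W + 6*c)
t = 36 (t = (-6)**2 = 36)
(x + sqrt(t + q(-8, 1)))**2 = (100 + sqrt(36 + (-8 + 6*1)))**2 = (100 + sqrt(36 + (-8 + 6)))**2 = (100 + sqrt(36 - 2))**2 = (100 + sqrt(34))**2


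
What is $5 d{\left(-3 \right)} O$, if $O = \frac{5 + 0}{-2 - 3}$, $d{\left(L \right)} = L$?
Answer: $15$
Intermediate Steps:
$O = -1$ ($O = \frac{5}{-5} = 5 \left(- \frac{1}{5}\right) = -1$)
$5 d{\left(-3 \right)} O = 5 \left(-3\right) \left(-1\right) = \left(-15\right) \left(-1\right) = 15$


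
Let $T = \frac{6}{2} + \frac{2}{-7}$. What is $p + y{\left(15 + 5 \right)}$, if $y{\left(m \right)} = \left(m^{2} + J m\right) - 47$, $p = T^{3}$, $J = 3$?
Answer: $\frac{148518}{343} \approx 433.0$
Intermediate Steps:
$T = \frac{19}{7}$ ($T = 6 \cdot \frac{1}{2} + 2 \left(- \frac{1}{7}\right) = 3 - \frac{2}{7} = \frac{19}{7} \approx 2.7143$)
$p = \frac{6859}{343}$ ($p = \left(\frac{19}{7}\right)^{3} = \frac{6859}{343} \approx 19.997$)
$y{\left(m \right)} = -47 + m^{2} + 3 m$ ($y{\left(m \right)} = \left(m^{2} + 3 m\right) - 47 = -47 + m^{2} + 3 m$)
$p + y{\left(15 + 5 \right)} = \frac{6859}{343} + \left(-47 + \left(15 + 5\right)^{2} + 3 \left(15 + 5\right)\right) = \frac{6859}{343} + \left(-47 + 20^{2} + 3 \cdot 20\right) = \frac{6859}{343} + \left(-47 + 400 + 60\right) = \frac{6859}{343} + 413 = \frac{148518}{343}$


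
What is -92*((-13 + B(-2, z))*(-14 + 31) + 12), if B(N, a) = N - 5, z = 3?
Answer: 30176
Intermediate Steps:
B(N, a) = -5 + N
-92*((-13 + B(-2, z))*(-14 + 31) + 12) = -92*((-13 + (-5 - 2))*(-14 + 31) + 12) = -92*((-13 - 7)*17 + 12) = -92*(-20*17 + 12) = -92*(-340 + 12) = -92*(-328) = 30176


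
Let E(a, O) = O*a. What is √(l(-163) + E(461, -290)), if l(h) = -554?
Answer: 6*I*√3729 ≈ 366.39*I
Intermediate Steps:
√(l(-163) + E(461, -290)) = √(-554 - 290*461) = √(-554 - 133690) = √(-134244) = 6*I*√3729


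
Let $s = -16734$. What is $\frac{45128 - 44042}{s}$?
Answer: $- \frac{181}{2789} \approx -0.064898$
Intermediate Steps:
$\frac{45128 - 44042}{s} = \frac{45128 - 44042}{-16734} = \left(45128 - 44042\right) \left(- \frac{1}{16734}\right) = 1086 \left(- \frac{1}{16734}\right) = - \frac{181}{2789}$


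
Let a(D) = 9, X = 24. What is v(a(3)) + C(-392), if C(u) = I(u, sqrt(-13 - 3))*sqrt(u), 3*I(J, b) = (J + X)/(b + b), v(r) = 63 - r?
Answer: 54 - 644*sqrt(2)/3 ≈ -249.58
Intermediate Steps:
I(J, b) = (24 + J)/(6*b) (I(J, b) = ((J + 24)/(b + b))/3 = ((24 + J)/((2*b)))/3 = ((24 + J)*(1/(2*b)))/3 = ((24 + J)/(2*b))/3 = (24 + J)/(6*b))
C(u) = -I*sqrt(u)*(24 + u)/24 (C(u) = ((24 + u)/(6*(sqrt(-13 - 3))))*sqrt(u) = ((24 + u)/(6*(sqrt(-16))))*sqrt(u) = ((24 + u)/(6*((4*I))))*sqrt(u) = ((-I/4)*(24 + u)/6)*sqrt(u) = (-I*(24 + u)/24)*sqrt(u) = -I*sqrt(u)*(24 + u)/24)
v(a(3)) + C(-392) = (63 - 1*9) + I*sqrt(-392)*(-24 - 1*(-392))/24 = (63 - 9) + I*(14*I*sqrt(2))*(-24 + 392)/24 = 54 + (1/24)*I*(14*I*sqrt(2))*368 = 54 - 644*sqrt(2)/3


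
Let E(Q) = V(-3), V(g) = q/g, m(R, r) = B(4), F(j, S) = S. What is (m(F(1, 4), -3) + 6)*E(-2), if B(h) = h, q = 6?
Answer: -20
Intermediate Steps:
m(R, r) = 4
V(g) = 6/g
E(Q) = -2 (E(Q) = 6/(-3) = 6*(-1/3) = -2)
(m(F(1, 4), -3) + 6)*E(-2) = (4 + 6)*(-2) = 10*(-2) = -20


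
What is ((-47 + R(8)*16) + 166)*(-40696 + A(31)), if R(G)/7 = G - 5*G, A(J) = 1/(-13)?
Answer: 1833154785/13 ≈ 1.4101e+8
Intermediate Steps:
A(J) = -1/13
R(G) = -28*G (R(G) = 7*(G - 5*G) = 7*(-4*G) = -28*G)
((-47 + R(8)*16) + 166)*(-40696 + A(31)) = ((-47 - 28*8*16) + 166)*(-40696 - 1/13) = ((-47 - 224*16) + 166)*(-529049/13) = ((-47 - 3584) + 166)*(-529049/13) = (-3631 + 166)*(-529049/13) = -3465*(-529049/13) = 1833154785/13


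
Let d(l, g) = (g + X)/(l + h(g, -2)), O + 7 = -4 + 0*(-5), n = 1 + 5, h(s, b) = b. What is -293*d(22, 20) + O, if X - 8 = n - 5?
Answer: -8717/20 ≈ -435.85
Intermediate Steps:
n = 6
O = -11 (O = -7 + (-4 + 0*(-5)) = -7 + (-4 + 0) = -7 - 4 = -11)
X = 9 (X = 8 + (6 - 5) = 8 + 1 = 9)
d(l, g) = (9 + g)/(-2 + l) (d(l, g) = (g + 9)/(l - 2) = (9 + g)/(-2 + l))
-293*d(22, 20) + O = -293*(9 + 20)/(-2 + 22) - 11 = -293*29/20 - 11 = -8497/20 - 11 = -8717/20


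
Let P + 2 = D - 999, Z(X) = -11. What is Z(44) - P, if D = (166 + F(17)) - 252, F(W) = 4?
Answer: 1072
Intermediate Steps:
D = -82 (D = (166 + 4) - 252 = 170 - 252 = -82)
P = -1083 (P = -2 + (-82 - 999) = -2 - 1081 = -1083)
Z(44) - P = -11 - 1*(-1083) = -11 + 1083 = 1072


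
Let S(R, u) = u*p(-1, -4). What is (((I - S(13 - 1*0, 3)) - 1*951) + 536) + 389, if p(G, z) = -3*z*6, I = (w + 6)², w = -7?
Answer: -241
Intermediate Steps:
I = 1 (I = (-7 + 6)² = (-1)² = 1)
p(G, z) = -18*z
S(R, u) = 72*u (S(R, u) = u*(-18*(-4)) = u*72 = 72*u)
(((I - S(13 - 1*0, 3)) - 1*951) + 536) + 389 = (((1 - 72*3) - 1*951) + 536) + 389 = (((1 - 1*216) - 951) + 536) + 389 = (((1 - 216) - 951) + 536) + 389 = ((-215 - 951) + 536) + 389 = (-1166 + 536) + 389 = -630 + 389 = -241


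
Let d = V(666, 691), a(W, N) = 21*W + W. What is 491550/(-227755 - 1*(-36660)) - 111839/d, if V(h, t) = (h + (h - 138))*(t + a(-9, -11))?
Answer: -62143769761/22497308598 ≈ -2.7623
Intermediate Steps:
a(W, N) = 22*W
V(h, t) = (-198 + t)*(-138 + 2*h) (V(h, t) = (h + (h - 138))*(t + 22*(-9)) = (h + (-138 + h))*(t - 198) = (-138 + 2*h)*(-198 + t) = (-198 + t)*(-138 + 2*h))
d = 588642 (d = 27324 - 396*666 - 138*691 + 2*666*691 = 27324 - 263736 - 95358 + 920412 = 588642)
491550/(-227755 - 1*(-36660)) - 111839/d = 491550/(-227755 - 1*(-36660)) - 111839/588642 = 491550/(-227755 + 36660) - 111839*1/588642 = 491550/(-191095) - 111839/588642 = 491550*(-1/191095) - 111839/588642 = -98310/38219 - 111839/588642 = -62143769761/22497308598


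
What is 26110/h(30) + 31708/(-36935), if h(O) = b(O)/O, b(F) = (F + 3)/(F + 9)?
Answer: 376105062712/406285 ≈ 9.2572e+5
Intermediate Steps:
b(F) = (3 + F)/(9 + F)
h(O) = (3 + O)/(O*(9 + O)) (h(O) = ((3 + O)/(9 + O))/O = (3 + O)/(O*(9 + O)))
26110/h(30) + 31708/(-36935) = 26110/(((3 + 30)/(30*(9 + 30)))) + 31708/(-36935) = 26110/(((1/30)*33/39)) + 31708*(-1/36935) = 26110/(((1/30)*(1/39)*33)) - 31708/36935 = 26110/(11/390) - 31708/36935 = 26110*(390/11) - 31708/36935 = 10182900/11 - 31708/36935 = 376105062712/406285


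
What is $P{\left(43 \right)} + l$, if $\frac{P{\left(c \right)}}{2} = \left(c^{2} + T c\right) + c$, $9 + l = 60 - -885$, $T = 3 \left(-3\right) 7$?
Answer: $-698$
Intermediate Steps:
$T = -63$ ($T = \left(-9\right) 7 = -63$)
$l = 936$ ($l = -9 + \left(60 - -885\right) = -9 + \left(60 + 885\right) = -9 + 945 = 936$)
$P{\left(c \right)} = - 124 c + 2 c^{2}$ ($P{\left(c \right)} = 2 \left(\left(c^{2} - 63 c\right) + c\right) = 2 \left(c^{2} - 62 c\right) = - 124 c + 2 c^{2}$)
$P{\left(43 \right)} + l = 2 \cdot 43 \left(-62 + 43\right) + 936 = 2 \cdot 43 \left(-19\right) + 936 = -1634 + 936 = -698$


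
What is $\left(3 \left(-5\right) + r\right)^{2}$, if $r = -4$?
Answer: $361$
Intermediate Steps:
$\left(3 \left(-5\right) + r\right)^{2} = \left(3 \left(-5\right) - 4\right)^{2} = \left(-15 - 4\right)^{2} = \left(-19\right)^{2} = 361$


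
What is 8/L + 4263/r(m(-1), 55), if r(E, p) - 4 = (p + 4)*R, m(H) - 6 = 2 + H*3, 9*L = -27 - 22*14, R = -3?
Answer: -1440561/57955 ≈ -24.857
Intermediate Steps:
L = -335/9 (L = (-27 - 22*14)/9 = (-27 - 308)/9 = (⅑)*(-335) = -335/9 ≈ -37.222)
m(H) = 8 + 3*H (m(H) = 6 + (2 + H*3) = 6 + (2 + 3*H) = 8 + 3*H)
r(E, p) = -8 - 3*p (r(E, p) = 4 + (p + 4)*(-3) = 4 + (4 + p)*(-3) = 4 + (-12 - 3*p) = -8 - 3*p)
8/L + 4263/r(m(-1), 55) = 8/(-335/9) + 4263/(-8 - 3*55) = 8*(-9/335) + 4263/(-8 - 165) = -72/335 + 4263/(-173) = -72/335 + 4263*(-1/173) = -72/335 - 4263/173 = -1440561/57955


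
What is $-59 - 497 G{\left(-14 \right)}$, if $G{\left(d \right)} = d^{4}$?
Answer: $-19092811$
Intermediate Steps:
$-59 - 497 G{\left(-14 \right)} = -59 - 497 \left(-14\right)^{4} = -59 - 19092752 = -19092811$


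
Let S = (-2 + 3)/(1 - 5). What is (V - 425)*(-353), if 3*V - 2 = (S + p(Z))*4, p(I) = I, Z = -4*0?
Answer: 449722/3 ≈ 1.4991e+5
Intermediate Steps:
Z = 0
S = -¼ (S = 1/(-4) = 1*(-¼) = -¼ ≈ -0.25000)
V = ⅓ (V = ⅔ + ((-¼ + 0)*4)/3 = ⅔ + (-¼*4)/3 = ⅔ + (⅓)*(-1) = ⅔ - ⅓ = ⅓ ≈ 0.33333)
(V - 425)*(-353) = (⅓ - 425)*(-353) = -1274/3*(-353) = 449722/3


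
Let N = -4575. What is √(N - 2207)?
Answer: I*√6782 ≈ 82.353*I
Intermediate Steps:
√(N - 2207) = √(-4575 - 2207) = √(-6782) = I*√6782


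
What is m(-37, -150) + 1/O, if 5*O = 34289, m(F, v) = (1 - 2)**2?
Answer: 34294/34289 ≈ 1.0001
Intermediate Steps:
m(F, v) = 1 (m(F, v) = (-1)**2 = 1)
O = 34289/5 (O = (1/5)*34289 = 34289/5 ≈ 6857.8)
m(-37, -150) + 1/O = 1 + 1/(34289/5) = 1 + 5/34289 = 34294/34289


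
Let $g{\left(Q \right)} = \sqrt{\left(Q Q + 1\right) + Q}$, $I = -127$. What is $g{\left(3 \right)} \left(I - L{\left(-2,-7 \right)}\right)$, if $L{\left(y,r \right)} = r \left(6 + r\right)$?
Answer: $- 134 \sqrt{13} \approx -483.14$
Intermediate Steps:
$g{\left(Q \right)} = \sqrt{1 + Q + Q^{2}}$ ($g{\left(Q \right)} = \sqrt{\left(Q^{2} + 1\right) + Q} = \sqrt{\left(1 + Q^{2}\right) + Q} = \sqrt{1 + Q + Q^{2}}$)
$g{\left(3 \right)} \left(I - L{\left(-2,-7 \right)}\right) = \sqrt{1 + 3 + 3^{2}} \left(-127 - - 7 \left(6 - 7\right)\right) = \sqrt{1 + 3 + 9} \left(-127 - \left(-7\right) \left(-1\right)\right) = \sqrt{13} \left(-127 - 7\right) = \sqrt{13} \left(-134\right) = - 134 \sqrt{13}$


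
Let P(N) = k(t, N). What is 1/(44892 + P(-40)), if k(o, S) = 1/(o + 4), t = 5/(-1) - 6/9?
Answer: 5/224457 ≈ 2.2276e-5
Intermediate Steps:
t = -17/3 (t = 5*(-1) - 6*1/9 = -5 - 2/3 = -17/3 ≈ -5.6667)
k(o, S) = 1/(4 + o)
P(N) = -3/5 (P(N) = 1/(4 - 17/3) = 1/(-5/3) = -3/5)
1/(44892 + P(-40)) = 1/(44892 - 3/5) = 1/(224457/5) = 5/224457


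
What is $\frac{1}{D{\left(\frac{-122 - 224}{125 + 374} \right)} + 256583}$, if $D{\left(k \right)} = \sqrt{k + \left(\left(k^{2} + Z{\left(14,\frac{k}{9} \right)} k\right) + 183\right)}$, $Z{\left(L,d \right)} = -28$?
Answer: $\frac{63889423583}{16392939920848332} - \frac{499 \sqrt{50348557}}{16392939920848332} \approx 3.8972 \cdot 10^{-6}$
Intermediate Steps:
$D{\left(k \right)} = \sqrt{183 + k^{2} - 27 k}$ ($D{\left(k \right)} = \sqrt{k + \left(\left(k^{2} - 28 k\right) + 183\right)} = \sqrt{k + \left(183 + k^{2} - 28 k\right)} = \sqrt{183 + k^{2} - 27 k}$)
$\frac{1}{D{\left(\frac{-122 - 224}{125 + 374} \right)} + 256583} = \frac{1}{\sqrt{183 + \left(\frac{-122 - 224}{125 + 374}\right)^{2} - 27 \frac{-122 - 224}{125 + 374}} + 256583} = \frac{1}{\sqrt{183 + \left(- \frac{346}{499}\right)^{2} - 27 \left(- \frac{346}{499}\right)} + 256583} = \frac{1}{\sqrt{183 + \left(\left(-346\right) \frac{1}{499}\right)^{2} - 27 \left(\left(-346\right) \frac{1}{499}\right)} + 256583} = \frac{1}{\sqrt{183 + \left(- \frac{346}{499}\right)^{2} - - \frac{9342}{499}} + 256583} = \frac{1}{\sqrt{183 + \frac{119716}{249001} + \frac{9342}{499}} + 256583} = \frac{1}{\sqrt{\frac{50348557}{249001}} + 256583} = \frac{1}{\frac{\sqrt{50348557}}{499} + 256583} = \frac{1}{256583 + \frac{\sqrt{50348557}}{499}}$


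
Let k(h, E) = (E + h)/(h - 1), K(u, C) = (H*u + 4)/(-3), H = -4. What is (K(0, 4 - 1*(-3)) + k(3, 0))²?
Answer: 1/36 ≈ 0.027778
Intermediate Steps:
K(u, C) = -4/3 + 4*u/3 (K(u, C) = (-4*u + 4)/(-3) = (4 - 4*u)*(-⅓) = -4/3 + 4*u/3)
k(h, E) = (E + h)/(-1 + h)
(K(0, 4 - 1*(-3)) + k(3, 0))² = ((-4/3 + (4/3)*0) + (0 + 3)/(-1 + 3))² = ((-4/3 + 0) + 3/2)² = (-4/3 + (½)*3)² = (-4/3 + 3/2)² = (⅙)² = 1/36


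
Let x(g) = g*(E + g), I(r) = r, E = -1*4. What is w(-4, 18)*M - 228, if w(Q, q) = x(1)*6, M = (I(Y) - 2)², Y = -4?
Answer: -876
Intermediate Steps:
E = -4
x(g) = g*(-4 + g)
M = 36 (M = (-4 - 2)² = (-6)² = 36)
w(Q, q) = -18 (w(Q, q) = (1*(-4 + 1))*6 = (1*(-3))*6 = -3*6 = -18)
w(-4, 18)*M - 228 = -18*36 - 228 = -648 - 228 = -876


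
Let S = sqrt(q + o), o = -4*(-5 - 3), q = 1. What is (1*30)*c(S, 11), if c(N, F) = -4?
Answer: -120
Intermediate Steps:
o = 32 (o = -4*(-8) = 32)
S = sqrt(33) (S = sqrt(1 + 32) = sqrt(33) ≈ 5.7446)
(1*30)*c(S, 11) = (1*30)*(-4) = 30*(-4) = -120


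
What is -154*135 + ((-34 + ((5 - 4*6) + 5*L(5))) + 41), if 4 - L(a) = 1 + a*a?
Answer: -20912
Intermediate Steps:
L(a) = 3 - a² (L(a) = 4 - (1 + a*a) = 4 - (1 + a²) = 4 + (-1 - a²) = 3 - a²)
-154*135 + ((-34 + ((5 - 4*6) + 5*L(5))) + 41) = -154*135 + ((-34 + ((5 - 4*6) + 5*(3 - 1*5²))) + 41) = -20790 + ((-34 + ((5 - 24) + 5*(3 - 1*25))) + 41) = -20790 + ((-34 + (-19 + 5*(3 - 25))) + 41) = -20790 + ((-34 + (-19 + 5*(-22))) + 41) = -20790 + ((-34 + (-19 - 110)) + 41) = -20790 + ((-34 - 129) + 41) = -20790 + (-163 + 41) = -20790 - 122 = -20912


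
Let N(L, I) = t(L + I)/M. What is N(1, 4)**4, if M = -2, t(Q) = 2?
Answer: 1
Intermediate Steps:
N(L, I) = -1 (N(L, I) = 2/(-2) = 2*(-1/2) = -1)
N(1, 4)**4 = (-1)**4 = 1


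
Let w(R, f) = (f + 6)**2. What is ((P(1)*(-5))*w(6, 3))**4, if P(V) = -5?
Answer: 16815125390625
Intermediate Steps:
w(R, f) = (6 + f)**2
((P(1)*(-5))*w(6, 3))**4 = ((-5*(-5))*(6 + 3)**2)**4 = (25*9**2)**4 = (25*81)**4 = 2025**4 = 16815125390625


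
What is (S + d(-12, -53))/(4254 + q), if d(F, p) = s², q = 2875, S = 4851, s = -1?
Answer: 4852/7129 ≈ 0.68060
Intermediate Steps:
d(F, p) = 1 (d(F, p) = (-1)² = 1)
(S + d(-12, -53))/(4254 + q) = (4851 + 1)/(4254 + 2875) = 4852/7129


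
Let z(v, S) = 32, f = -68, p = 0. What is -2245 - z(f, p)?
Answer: -2277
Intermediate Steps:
-2245 - z(f, p) = -2245 - 1*32 = -2245 - 32 = -2277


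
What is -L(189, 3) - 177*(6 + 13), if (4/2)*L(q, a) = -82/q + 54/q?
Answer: -90799/27 ≈ -3362.9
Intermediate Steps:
L(q, a) = -14/q (L(q, a) = (-82/q + 54/q)/2 = (-28/q)/2 = -14/q)
-L(189, 3) - 177*(6 + 13) = -(-14)/189 - 177*(6 + 13) = -(-14)/189 - 177*19 = -1*(-2/27) - 1*3363 = 2/27 - 3363 = -90799/27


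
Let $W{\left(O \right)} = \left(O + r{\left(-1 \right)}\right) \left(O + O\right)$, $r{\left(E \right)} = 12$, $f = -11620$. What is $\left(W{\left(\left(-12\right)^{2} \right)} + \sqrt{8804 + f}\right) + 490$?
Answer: $45418 + 16 i \sqrt{11} \approx 45418.0 + 53.066 i$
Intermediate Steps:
$W{\left(O \right)} = 2 O \left(12 + O\right)$ ($W{\left(O \right)} = \left(O + 12\right) \left(O + O\right) = \left(12 + O\right) 2 O = 2 O \left(12 + O\right)$)
$\left(W{\left(\left(-12\right)^{2} \right)} + \sqrt{8804 + f}\right) + 490 = \left(2 \left(-12\right)^{2} \left(12 + \left(-12\right)^{2}\right) + \sqrt{8804 - 11620}\right) + 490 = \left(2 \cdot 144 \left(12 + 144\right) + \sqrt{-2816}\right) + 490 = \left(2 \cdot 144 \cdot 156 + 16 i \sqrt{11}\right) + 490 = \left(44928 + 16 i \sqrt{11}\right) + 490 = 45418 + 16 i \sqrt{11}$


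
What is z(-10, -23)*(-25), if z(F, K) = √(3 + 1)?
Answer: -50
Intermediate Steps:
z(F, K) = 2 (z(F, K) = √4 = 2)
z(-10, -23)*(-25) = 2*(-25) = -50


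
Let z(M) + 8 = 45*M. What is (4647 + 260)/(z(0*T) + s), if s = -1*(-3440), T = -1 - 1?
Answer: 4907/3432 ≈ 1.4298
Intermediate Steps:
T = -2
s = 3440
z(M) = -8 + 45*M
(4647 + 260)/(z(0*T) + s) = (4647 + 260)/((-8 + 45*(0*(-2))) + 3440) = 4907/((-8 + 45*0) + 3440) = 4907/((-8 + 0) + 3440) = 4907/(-8 + 3440) = 4907/3432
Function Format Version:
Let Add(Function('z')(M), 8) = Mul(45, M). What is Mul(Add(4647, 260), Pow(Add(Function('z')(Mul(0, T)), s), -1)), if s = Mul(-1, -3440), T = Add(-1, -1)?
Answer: Rational(4907, 3432) ≈ 1.4298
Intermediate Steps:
T = -2
s = 3440
Function('z')(M) = Add(-8, Mul(45, M))
Mul(Add(4647, 260), Pow(Add(Function('z')(Mul(0, T)), s), -1)) = Mul(Add(4647, 260), Pow(Add(Add(-8, Mul(45, Mul(0, -2))), 3440), -1)) = Mul(4907, Pow(Add(Add(-8, Mul(45, 0)), 3440), -1)) = Mul(4907, Pow(Add(Add(-8, 0), 3440), -1)) = Mul(4907, Pow(Add(-8, 3440), -1)) = Mul(4907, Pow(3432, -1)) = Mul(4907, Rational(1, 3432)) = Rational(4907, 3432)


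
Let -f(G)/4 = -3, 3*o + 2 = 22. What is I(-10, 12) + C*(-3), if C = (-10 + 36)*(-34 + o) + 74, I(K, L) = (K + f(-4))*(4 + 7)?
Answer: 1932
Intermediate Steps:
o = 20/3 (o = -⅔ + (⅓)*22 = -⅔ + 22/3 = 20/3 ≈ 6.6667)
f(G) = 12 (f(G) = -4*(-3) = 12)
I(K, L) = 132 + 11*K (I(K, L) = (K + 12)*(4 + 7) = (12 + K)*11 = 132 + 11*K)
C = -1910/3 (C = (-10 + 36)*(-34 + 20/3) + 74 = 26*(-82/3) + 74 = -2132/3 + 74 = -1910/3 ≈ -636.67)
I(-10, 12) + C*(-3) = (132 + 11*(-10)) - 1910/3*(-3) = (132 - 110) + 1910 = 22 + 1910 = 1932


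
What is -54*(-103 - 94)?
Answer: 10638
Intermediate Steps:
-54*(-103 - 94) = -54*(-197) = 10638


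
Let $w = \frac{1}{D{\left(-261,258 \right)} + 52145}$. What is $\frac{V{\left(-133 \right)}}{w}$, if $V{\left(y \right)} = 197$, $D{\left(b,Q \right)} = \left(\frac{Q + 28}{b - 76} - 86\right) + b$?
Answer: $\frac{3438761080}{337} \approx 1.0204 \cdot 10^{7}$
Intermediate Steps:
$D{\left(b,Q \right)} = -86 + b + \frac{28 + Q}{-76 + b}$ ($D{\left(b,Q \right)} = \left(\frac{28 + Q}{-76 + b} - 86\right) + b = \left(-86 + \frac{28 + Q}{-76 + b}\right) + b = -86 + b + \frac{28 + Q}{-76 + b}$)
$w = \frac{337}{17455640}$ ($w = \frac{1}{\frac{6564 + 258 + \left(-261\right)^{2} - -42282}{-76 - 261} + 52145} = \frac{1}{\frac{6564 + 258 + 68121 + 42282}{-337} + 52145} = \frac{1}{\left(- \frac{1}{337}\right) 117225 + 52145} = \frac{1}{- \frac{117225}{337} + 52145} = \frac{1}{\frac{17455640}{337}} = \frac{337}{17455640} \approx 1.9306 \cdot 10^{-5}$)
$\frac{V{\left(-133 \right)}}{w} = \frac{197}{\frac{337}{17455640}} = 197 \cdot \frac{17455640}{337} = \frac{3438761080}{337}$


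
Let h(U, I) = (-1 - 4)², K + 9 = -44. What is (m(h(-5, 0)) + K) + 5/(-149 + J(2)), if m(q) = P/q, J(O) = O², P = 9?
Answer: -38189/725 ≈ -52.674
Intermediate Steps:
K = -53 (K = -9 - 44 = -53)
h(U, I) = 25 (h(U, I) = (-5)² = 25)
m(q) = 9/q
(m(h(-5, 0)) + K) + 5/(-149 + J(2)) = (9/25 - 53) + 5/(-149 + 2²) = (9*(1/25) - 53) + 5/(-149 + 4) = (9/25 - 53) + 5/(-145) = -1316/25 - 1/145*5 = -1316/25 - 1/29 = -38189/725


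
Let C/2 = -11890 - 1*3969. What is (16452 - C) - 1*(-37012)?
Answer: 85182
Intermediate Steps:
C = -31718 (C = 2*(-11890 - 1*3969) = 2*(-11890 - 3969) = 2*(-15859) = -31718)
(16452 - C) - 1*(-37012) = (16452 - 1*(-31718)) - 1*(-37012) = (16452 + 31718) + 37012 = 48170 + 37012 = 85182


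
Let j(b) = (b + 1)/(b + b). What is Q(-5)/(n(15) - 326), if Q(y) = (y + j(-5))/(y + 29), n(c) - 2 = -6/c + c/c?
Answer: 23/38808 ≈ 0.00059266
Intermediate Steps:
j(b) = (1 + b)/(2*b) (j(b) = (1 + b)/((2*b)) = (1 + b)*(1/(2*b)) = (1 + b)/(2*b))
n(c) = 3 - 6/c (n(c) = 2 + (-6/c + c/c) = 2 + (-6/c + 1) = 2 + (1 - 6/c) = 3 - 6/c)
Q(y) = (2/5 + y)/(29 + y) (Q(y) = (y + (1/2)*(1 - 5)/(-5))/(y + 29) = (y + (1/2)*(-1/5)*(-4))/(29 + y) = (y + 2/5)/(29 + y) = (2/5 + y)/(29 + y))
Q(-5)/(n(15) - 326) = ((2/5 - 5)/(29 - 5))/((3 - 6/15) - 326) = (-23/5/24)/((3 - 6*1/15) - 326) = ((1/24)*(-23/5))/((3 - 2/5) - 326) = -23/(120*(13/5 - 326)) = -23/(120*(-1617/5)) = -23/120*(-5/1617) = 23/38808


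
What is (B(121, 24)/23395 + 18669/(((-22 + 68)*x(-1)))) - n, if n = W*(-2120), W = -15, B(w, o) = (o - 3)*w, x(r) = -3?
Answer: -34367676199/1076170 ≈ -31935.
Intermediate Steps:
B(w, o) = w*(-3 + o) (B(w, o) = (-3 + o)*w = w*(-3 + o))
n = 31800 (n = -15*(-2120) = 31800)
(B(121, 24)/23395 + 18669/(((-22 + 68)*x(-1)))) - n = ((121*(-3 + 24))/23395 + 18669/(((-22 + 68)*(-3)))) - 1*31800 = ((121*21)*(1/23395) + 18669/((46*(-3)))) - 31800 = (2541*(1/23395) + 18669/(-138)) - 31800 = (2541/23395 + 18669*(-1/138)) - 31800 = (2541/23395 - 6223/46) - 31800 = -145470199/1076170 - 31800 = -34367676199/1076170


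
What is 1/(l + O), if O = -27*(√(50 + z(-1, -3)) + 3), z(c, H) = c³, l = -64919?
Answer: -1/65189 ≈ -1.5340e-5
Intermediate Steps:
O = -270 (O = -27*(√(50 + (-1)³) + 3) = -27*(√(50 - 1) + 3) = -27*(√49 + 3) = -27*(7 + 3) = -27*10 = -270)
1/(l + O) = 1/(-64919 - 270) = 1/(-65189) = -1/65189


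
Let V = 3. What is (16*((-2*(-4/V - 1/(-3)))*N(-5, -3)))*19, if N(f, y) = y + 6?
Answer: 1824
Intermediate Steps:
N(f, y) = 6 + y
(16*((-2*(-4/V - 1/(-3)))*N(-5, -3)))*19 = (16*((-2*(-4/3 - 1/(-3)))*(6 - 3)))*19 = (16*(-2*(-4*⅓ - 1*(-⅓))*3))*19 = (16*(-2*(-4/3 + ⅓)*3))*19 = (16*(-2*(-1)*3))*19 = (16*(2*3))*19 = (16*6)*19 = 96*19 = 1824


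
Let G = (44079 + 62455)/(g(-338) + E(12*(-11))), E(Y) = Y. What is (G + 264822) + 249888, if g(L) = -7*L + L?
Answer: 487998347/948 ≈ 5.1477e+5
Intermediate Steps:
g(L) = -6*L
G = 53267/948 (G = (44079 + 62455)/(-6*(-338) + 12*(-11)) = 106534/(2028 - 132) = 106534/1896 = 106534*(1/1896) = 53267/948 ≈ 56.189)
(G + 264822) + 249888 = (53267/948 + 264822) + 249888 = 251104523/948 + 249888 = 487998347/948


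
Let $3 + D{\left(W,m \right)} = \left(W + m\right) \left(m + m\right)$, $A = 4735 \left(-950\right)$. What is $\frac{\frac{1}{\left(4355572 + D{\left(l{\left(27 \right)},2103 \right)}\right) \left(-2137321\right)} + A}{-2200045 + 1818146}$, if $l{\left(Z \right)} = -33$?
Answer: $\frac{125580629350675429251}{10661727731538619631} \approx 11.779$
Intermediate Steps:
$A = -4498250$
$D{\left(W,m \right)} = -3 + 2 m \left(W + m\right)$ ($D{\left(W,m \right)} = -3 + \left(W + m\right) \left(m + m\right) = -3 + \left(W + m\right) 2 m = -3 + 2 m \left(W + m\right)$)
$\frac{\frac{1}{\left(4355572 + D{\left(l{\left(27 \right)},2103 \right)}\right) \left(-2137321\right)} + A}{-2200045 + 1818146} = \frac{\frac{1}{\left(4355572 + \left(-3 + 2 \cdot 2103^{2} + 2 \left(-33\right) 2103\right)\right) \left(-2137321\right)} - 4498250}{-2200045 + 1818146} = \frac{\frac{1}{4355572 - -8706417} \left(- \frac{1}{2137321}\right) - 4498250}{-381899} = \left(\frac{1}{4355572 - -8706417} \left(- \frac{1}{2137321}\right) - 4498250\right) \left(- \frac{1}{381899}\right) = \left(\frac{1}{4355572 + 8706417} \left(- \frac{1}{2137321}\right) - 4498250\right) \left(- \frac{1}{381899}\right) = \left(\frac{1}{13061989} \left(- \frac{1}{2137321}\right) - 4498250\right) \left(- \frac{1}{381899}\right) = \left(- \frac{1}{27917663391469} - 4498250\right) \left(- \frac{1}{381899}\right) = \left(- \frac{125580629350675429251}{27917663391469}\right) \left(- \frac{1}{381899}\right) = \frac{125580629350675429251}{10661727731538619631}$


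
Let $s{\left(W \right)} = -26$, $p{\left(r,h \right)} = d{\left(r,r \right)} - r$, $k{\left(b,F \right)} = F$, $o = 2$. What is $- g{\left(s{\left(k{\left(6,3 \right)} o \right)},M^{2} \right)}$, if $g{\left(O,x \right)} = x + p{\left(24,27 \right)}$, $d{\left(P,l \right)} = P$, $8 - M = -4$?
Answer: $-144$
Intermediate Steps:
$M = 12$ ($M = 8 - -4 = 8 + 4 = 12$)
$p{\left(r,h \right)} = 0$ ($p{\left(r,h \right)} = r - r = 0$)
$g{\left(O,x \right)} = x$ ($g{\left(O,x \right)} = x + 0 = x$)
$- g{\left(s{\left(k{\left(6,3 \right)} o \right)},M^{2} \right)} = - 12^{2} = \left(-1\right) 144 = -144$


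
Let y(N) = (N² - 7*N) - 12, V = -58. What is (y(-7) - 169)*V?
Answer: 4814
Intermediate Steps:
y(N) = -12 + N² - 7*N
(y(-7) - 169)*V = ((-12 + (-7)² - 7*(-7)) - 169)*(-58) = ((-12 + 49 + 49) - 169)*(-58) = (86 - 169)*(-58) = -83*(-58) = 4814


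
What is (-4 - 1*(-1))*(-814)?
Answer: 2442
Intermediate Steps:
(-4 - 1*(-1))*(-814) = (-4 + 1)*(-814) = -3*(-814) = 2442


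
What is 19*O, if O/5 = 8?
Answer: 760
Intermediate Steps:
O = 40 (O = 5*8 = 40)
19*O = 19*40 = 760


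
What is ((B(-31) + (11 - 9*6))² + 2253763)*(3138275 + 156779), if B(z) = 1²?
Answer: 7432083263458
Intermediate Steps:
B(z) = 1
((B(-31) + (11 - 9*6))² + 2253763)*(3138275 + 156779) = ((1 + (11 - 9*6))² + 2253763)*(3138275 + 156779) = ((1 + (11 - 54))² + 2253763)*3295054 = ((1 - 43)² + 2253763)*3295054 = ((-42)² + 2253763)*3295054 = (1764 + 2253763)*3295054 = 2255527*3295054 = 7432083263458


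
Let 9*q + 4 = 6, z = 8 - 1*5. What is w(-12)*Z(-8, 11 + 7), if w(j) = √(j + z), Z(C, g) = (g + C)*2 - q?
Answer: 178*I/3 ≈ 59.333*I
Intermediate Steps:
z = 3 (z = 8 - 5 = 3)
q = 2/9 (q = -4/9 + (⅑)*6 = -4/9 + ⅔ = 2/9 ≈ 0.22222)
Z(C, g) = -2/9 + 2*C + 2*g (Z(C, g) = (g + C)*2 - 1*2/9 = (C + g)*2 - 2/9 = (2*C + 2*g) - 2/9 = -2/9 + 2*C + 2*g)
w(j) = √(3 + j) (w(j) = √(j + 3) = √(3 + j))
w(-12)*Z(-8, 11 + 7) = √(3 - 12)*(-2/9 + 2*(-8) + 2*(11 + 7)) = √(-9)*(-2/9 - 16 + 2*18) = (3*I)*(-2/9 - 16 + 36) = (3*I)*(178/9) = 178*I/3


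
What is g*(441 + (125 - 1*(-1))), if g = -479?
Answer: -271593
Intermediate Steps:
g*(441 + (125 - 1*(-1))) = -479*(441 + (125 - 1*(-1))) = -479*(441 + (125 + 1)) = -479*(441 + 126) = -479*567 = -271593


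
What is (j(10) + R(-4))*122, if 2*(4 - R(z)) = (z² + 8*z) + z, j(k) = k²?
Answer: 13908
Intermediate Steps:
R(z) = 4 - 9*z/2 - z²/2 (R(z) = 4 - ((z² + 8*z) + z)/2 = 4 - (z² + 9*z)/2 = 4 + (-9*z/2 - z²/2) = 4 - 9*z/2 - z²/2)
(j(10) + R(-4))*122 = (10² + (4 - 9/2*(-4) - ½*(-4)²))*122 = (100 + (4 + 18 - ½*16))*122 = (100 + (4 + 18 - 8))*122 = (100 + 14)*122 = 114*122 = 13908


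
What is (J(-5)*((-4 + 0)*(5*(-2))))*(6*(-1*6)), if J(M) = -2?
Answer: 2880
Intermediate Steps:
(J(-5)*((-4 + 0)*(5*(-2))))*(6*(-1*6)) = (-2*(-4 + 0)*5*(-2))*(6*(-1*6)) = (-(-8)*(-10))*(6*(-6)) = -2*40*(-36) = -80*(-36) = 2880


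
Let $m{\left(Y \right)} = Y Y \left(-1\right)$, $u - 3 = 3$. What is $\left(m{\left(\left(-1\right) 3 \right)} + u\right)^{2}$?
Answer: $9$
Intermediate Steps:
$u = 6$ ($u = 3 + 3 = 6$)
$m{\left(Y \right)} = - Y^{2}$ ($m{\left(Y \right)} = Y \left(- Y\right) = - Y^{2}$)
$\left(m{\left(\left(-1\right) 3 \right)} + u\right)^{2} = \left(- \left(\left(-1\right) 3\right)^{2} + 6\right)^{2} = \left(- \left(-3\right)^{2} + 6\right)^{2} = \left(\left(-1\right) 9 + 6\right)^{2} = \left(-9 + 6\right)^{2} = \left(-3\right)^{2} = 9$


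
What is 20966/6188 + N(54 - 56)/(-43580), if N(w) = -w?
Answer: 57105369/16854565 ≈ 3.3881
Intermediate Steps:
20966/6188 + N(54 - 56)/(-43580) = 20966/6188 - (54 - 56)/(-43580) = 20966*(1/6188) - 1*(-2)*(-1/43580) = 10483/3094 + 2*(-1/43580) = 10483/3094 - 1/21790 = 57105369/16854565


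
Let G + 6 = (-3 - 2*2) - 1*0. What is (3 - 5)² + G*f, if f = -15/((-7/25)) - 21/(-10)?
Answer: -50381/70 ≈ -719.73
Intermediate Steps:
G = -13 (G = -6 + ((-3 - 2*2) - 1*0) = -6 + ((-3 - 4) + 0) = -6 + (-7 + 0) = -6 - 7 = -13)
f = 3897/70 (f = -15/((-7*1/25)) - 21*(-⅒) = -15/(-7/25) + 21/10 = -15*(-25/7) + 21/10 = 375/7 + 21/10 = 3897/70 ≈ 55.671)
(3 - 5)² + G*f = (3 - 5)² - 13*3897/70 = (-2)² - 50661/70 = 4 - 50661/70 = -50381/70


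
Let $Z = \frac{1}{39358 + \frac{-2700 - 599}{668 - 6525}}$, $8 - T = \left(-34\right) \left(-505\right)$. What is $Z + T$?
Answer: $- \frac{3956237522153}{230523105} \approx -17162.0$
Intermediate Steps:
$T = -17162$ ($T = 8 - \left(-34\right) \left(-505\right) = 8 - 17170 = -17162$)
$Z = \frac{5857}{230523105}$ ($Z = \frac{1}{39358 - \frac{3299}{-5857}} = \frac{1}{39358 - - \frac{3299}{5857}} = \frac{1}{39358 + \frac{3299}{5857}} = \frac{1}{\frac{230523105}{5857}} = \frac{5857}{230523105} \approx 2.5407 \cdot 10^{-5}$)
$Z + T = \frac{5857}{230523105} - 17162 = - \frac{3956237522153}{230523105}$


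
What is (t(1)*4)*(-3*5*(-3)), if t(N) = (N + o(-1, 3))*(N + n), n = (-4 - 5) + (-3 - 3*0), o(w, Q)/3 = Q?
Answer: -19800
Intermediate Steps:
o(w, Q) = 3*Q
n = -12 (n = -9 + (-3 + 0) = -9 - 3 = -12)
t(N) = (-12 + N)*(9 + N) (t(N) = (N + 3*3)*(N - 12) = (N + 9)*(-12 + N) = (9 + N)*(-12 + N) = (-12 + N)*(9 + N))
(t(1)*4)*(-3*5*(-3)) = ((-108 + 1² - 3*1)*4)*(-3*5*(-3)) = ((-108 + 1 - 3)*4)*(-15*(-3)) = -110*4*45 = -440*45 = -19800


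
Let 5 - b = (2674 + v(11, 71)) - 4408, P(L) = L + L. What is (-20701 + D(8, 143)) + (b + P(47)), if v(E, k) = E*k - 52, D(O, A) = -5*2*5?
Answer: -19647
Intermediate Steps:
D(O, A) = -50 (D(O, A) = -10*5 = -50)
P(L) = 2*L
v(E, k) = -52 + E*k
b = 1010 (b = 5 - ((2674 + (-52 + 11*71)) - 4408) = 5 - ((2674 + (-52 + 781)) - 4408) = 5 - ((2674 + 729) - 4408) = 5 - (3403 - 4408) = 5 - 1*(-1005) = 5 + 1005 = 1010)
(-20701 + D(8, 143)) + (b + P(47)) = (-20701 - 50) + (1010 + 2*47) = -20751 + (1010 + 94) = -20751 + 1104 = -19647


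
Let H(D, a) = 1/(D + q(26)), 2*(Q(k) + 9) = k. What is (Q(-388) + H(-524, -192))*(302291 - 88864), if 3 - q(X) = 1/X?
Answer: -30891502611/713 ≈ -4.3326e+7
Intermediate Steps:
Q(k) = -9 + k/2
q(X) = 3 - 1/X
H(D, a) = 1/(77/26 + D) (H(D, a) = 1/(D + (3 - 1/26)) = 1/(D + 77/26) = 1/(77/26 + D))
(Q(-388) + H(-524, -192))*(302291 - 88864) = ((-9 + (½)*(-388)) + 26/(77 + 26*(-524)))*(302291 - 88864) = ((-9 - 194) + 26/(77 - 13624))*213427 = (-203 + 26/(-13547))*213427 = (-203 + 26*(-1/13547))*213427 = (-203 - 26/13547)*213427 = -2750067/13547*213427 = -30891502611/713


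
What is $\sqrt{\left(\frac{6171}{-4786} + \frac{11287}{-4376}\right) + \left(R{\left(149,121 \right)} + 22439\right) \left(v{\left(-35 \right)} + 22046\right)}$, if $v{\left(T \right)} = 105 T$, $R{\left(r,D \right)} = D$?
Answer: $\frac{\sqrt{11361925073277029841022}}{5235884} \approx 20358.0$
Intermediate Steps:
$\sqrt{\left(\frac{6171}{-4786} + \frac{11287}{-4376}\right) + \left(R{\left(149,121 \right)} + 22439\right) \left(v{\left(-35 \right)} + 22046\right)} = \sqrt{\left(\frac{6171}{-4786} + \frac{11287}{-4376}\right) + \left(121 + 22439\right) \left(105 \left(-35\right) + 22046\right)} = \sqrt{\left(6171 \left(- \frac{1}{4786}\right) + 11287 \left(- \frac{1}{4376}\right)\right) + 22560 \left(-3675 + 22046\right)} = \sqrt{\left(- \frac{6171}{4786} - \frac{11287}{4376}\right) + 22560 \cdot 18371} = \sqrt{- \frac{40511939}{10471768} + 414449760} = \sqrt{\frac{4340021693863741}{10471768}} = \frac{\sqrt{11361925073277029841022}}{5235884}$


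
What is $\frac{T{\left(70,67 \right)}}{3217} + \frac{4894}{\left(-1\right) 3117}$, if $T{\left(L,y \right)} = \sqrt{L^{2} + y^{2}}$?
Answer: $- \frac{4894}{3117} + \frac{\sqrt{9389}}{3217} \approx -1.54$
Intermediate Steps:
$\frac{T{\left(70,67 \right)}}{3217} + \frac{4894}{\left(-1\right) 3117} = \frac{\sqrt{70^{2} + 67^{2}}}{3217} + \frac{4894}{\left(-1\right) 3117} = \sqrt{4900 + 4489} \cdot \frac{1}{3217} + \frac{4894}{-3117} = \sqrt{9389} \cdot \frac{1}{3217} + 4894 \left(- \frac{1}{3117}\right) = \frac{\sqrt{9389}}{3217} - \frac{4894}{3117} = - \frac{4894}{3117} + \frac{\sqrt{9389}}{3217}$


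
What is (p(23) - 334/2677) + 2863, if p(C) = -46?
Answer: 7540775/2677 ≈ 2816.9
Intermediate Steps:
(p(23) - 334/2677) + 2863 = (-46 - 334/2677) + 2863 = -123476/2677 + 2863 = 7540775/2677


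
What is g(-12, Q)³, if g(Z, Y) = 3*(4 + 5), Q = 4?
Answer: 19683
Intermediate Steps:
g(Z, Y) = 27 (g(Z, Y) = 3*9 = 27)
g(-12, Q)³ = 27³ = 19683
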